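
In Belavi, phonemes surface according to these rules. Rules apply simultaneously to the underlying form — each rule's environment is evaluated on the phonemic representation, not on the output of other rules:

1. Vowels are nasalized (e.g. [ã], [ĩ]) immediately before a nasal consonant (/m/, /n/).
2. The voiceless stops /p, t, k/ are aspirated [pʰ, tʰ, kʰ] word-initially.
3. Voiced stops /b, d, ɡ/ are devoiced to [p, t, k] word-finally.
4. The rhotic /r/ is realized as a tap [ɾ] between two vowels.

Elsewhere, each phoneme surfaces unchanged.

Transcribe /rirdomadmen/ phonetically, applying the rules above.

[rirdõmadmẽn]

/r/ — word-initial; rule 4 does not apply here → [r].
/i/ (between /r/ and /r/) fails the environment for rule 1, so it stays [i].
/r/ — between /i/ and /d/; rule 4 does not apply here → [r].
/d/ (between /r/ and /o/) is in the target of rule 3 but the environment (word-finally) is not met → [d].
/o/ — between /d/ and /m/, before a nasal consonant — surfaces as [õ] (rule 1).
/a/ (between /m/ and /d/): rule 1 targets it, but not before a nasal consonant → unchanged [a].
/d/ (between /a/ and /m/): rule 3 targets it, but not word-finally → unchanged [d].
/e/ (between /m/ and /n/) occurs before a nasal consonant → [ẽ] by rule 1.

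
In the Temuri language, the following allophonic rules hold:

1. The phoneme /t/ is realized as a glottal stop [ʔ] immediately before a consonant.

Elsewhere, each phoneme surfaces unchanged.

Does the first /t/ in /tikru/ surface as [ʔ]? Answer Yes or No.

/t/ (word-initial) fails the environment for rule 1, so it stays [t].
The actual realization is [t], not [ʔ].

No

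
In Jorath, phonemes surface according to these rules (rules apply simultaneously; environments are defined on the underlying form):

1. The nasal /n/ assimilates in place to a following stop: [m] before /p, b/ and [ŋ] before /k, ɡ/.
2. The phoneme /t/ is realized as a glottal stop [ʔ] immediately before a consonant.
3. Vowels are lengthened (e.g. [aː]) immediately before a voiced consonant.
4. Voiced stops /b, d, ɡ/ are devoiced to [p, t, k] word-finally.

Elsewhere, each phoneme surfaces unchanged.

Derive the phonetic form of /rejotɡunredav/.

/r/ — not in any rule's target class → [r].
/e/ (between /r/ and /j/) occurs before a voiced consonant → [eː] by rule 3.
/j/ (between /e/ and /o/): no rule targets it → [j].
/o/ (between /j/ and /t/): rule 3 targets it, but not before a voiced consonant → unchanged [o].
/t/ (between /o/ and /ɡ/): immediately before a consonant, so rule 2 applies → [ʔ].
/ɡ/ (between /t/ and /u/) fails the environment for rule 4, so it stays [ɡ].
Rule 3 applies to /u/ (between /ɡ/ and /n/: before a voiced consonant) → [uː].
/n/ — between /u/ and /r/; rule 1 does not apply here → [n].
/r/ stays [r].
/e/ — between /r/ and /d/, before a voiced consonant — surfaces as [eː] (rule 3).
/d/ — between /e/ and /a/; rule 4 does not apply here → [d].
Rule 3 applies to /a/ (between /d/ and /v/: before a voiced consonant) → [aː].
/v/ (word-final) is unaffected → [v].

[reːjoʔɡuːnreːdaːv]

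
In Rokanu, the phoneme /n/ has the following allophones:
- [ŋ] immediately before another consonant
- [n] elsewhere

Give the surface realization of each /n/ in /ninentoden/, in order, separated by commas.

Occurrence 1 (position 1): no conditioning environment matches → elsewhere allophone [n].
Occurrence 2 (position 3): no conditioning environment matches → elsewhere allophone [n].
Occurrence 3 (position 5): immediately before another consonant → [ŋ].
Occurrence 4 (position 10): no conditioning environment matches → elsewhere allophone [n].

[n], [n], [ŋ], [n]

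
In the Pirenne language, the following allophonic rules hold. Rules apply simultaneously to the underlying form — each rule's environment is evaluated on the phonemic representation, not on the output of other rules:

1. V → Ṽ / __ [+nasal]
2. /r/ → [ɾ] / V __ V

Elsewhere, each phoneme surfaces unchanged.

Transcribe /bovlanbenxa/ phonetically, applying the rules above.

/b/ (word-initial) is unaffected → [b].
/o/ (between /b/ and /v/) is in the target of rule 1 but the environment (before a nasal consonant) is not met → [o].
/v/ stays [v].
/l/ (between /v/ and /a/): no rule targets it → [l].
/a/ meets the environment for rule 1 (before a nasal consonant) → [ã].
/n/ (between /a/ and /b/): no rule targets it → [n].
/b/ (between /n/ and /e/) is unaffected → [b].
/e/ meets the environment for rule 1 (before a nasal consonant) → [ẽ].
/n/ (between /e/ and /x/) is unaffected → [n].
/x/ — not in any rule's target class → [x].
/a/ — word-final; rule 1 does not apply here → [a].

[bovlãnbẽnxa]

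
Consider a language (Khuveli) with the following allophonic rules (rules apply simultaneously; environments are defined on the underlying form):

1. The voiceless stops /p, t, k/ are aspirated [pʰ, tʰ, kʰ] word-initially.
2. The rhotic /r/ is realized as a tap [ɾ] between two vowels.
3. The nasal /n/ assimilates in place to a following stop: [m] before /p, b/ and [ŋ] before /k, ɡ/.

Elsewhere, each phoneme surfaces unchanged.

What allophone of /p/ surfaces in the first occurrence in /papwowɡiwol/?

Rule 1 applies to /p/ (word-initial: word-initially) → [pʰ].

[pʰ]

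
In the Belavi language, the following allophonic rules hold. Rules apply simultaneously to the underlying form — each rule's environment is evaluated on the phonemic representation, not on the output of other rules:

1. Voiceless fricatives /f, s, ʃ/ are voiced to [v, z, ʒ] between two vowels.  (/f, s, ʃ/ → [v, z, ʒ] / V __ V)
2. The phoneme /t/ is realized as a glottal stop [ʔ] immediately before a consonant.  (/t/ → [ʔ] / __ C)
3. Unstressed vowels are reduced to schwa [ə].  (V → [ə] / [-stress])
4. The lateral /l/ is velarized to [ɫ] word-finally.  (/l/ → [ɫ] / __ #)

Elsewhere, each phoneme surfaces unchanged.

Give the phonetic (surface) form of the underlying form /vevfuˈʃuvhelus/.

[vəvfəˈʒuvhələs]

/v/ stays [v].
/e/ — between /v/ and /v/, in an unstressed syllable — surfaces as [ə] (rule 3).
/v/ (between /e/ and /f/) is unaffected → [v].
/f/ (between /v/ and /u/) is in the target of rule 1 but the environment (between two vowels) is not met → [f].
/u/ (between /f/ and /ʃ/) occurs in an unstressed syllable → [ə] by rule 3.
/ʃ/ (between /u/ and /u/): between two vowels, so rule 1 applies → [ʒ].
/u/ (between /ʃ/ and /v/) fails the environment for rule 3, so it stays [u].
/v/ (between /u/ and /h/): no rule targets it → [v].
/h/ (between /v/ and /e/): no rule targets it → [h].
Rule 3 applies to /e/ (between /h/ and /l/: in an unstressed syllable) → [ə].
/l/ (between /e/ and /u/) fails the environment for rule 4, so it stays [l].
/u/ meets the environment for rule 3 (in an unstressed syllable) → [ə].
/s/ (word-final) fails the environment for rule 1, so it stays [s].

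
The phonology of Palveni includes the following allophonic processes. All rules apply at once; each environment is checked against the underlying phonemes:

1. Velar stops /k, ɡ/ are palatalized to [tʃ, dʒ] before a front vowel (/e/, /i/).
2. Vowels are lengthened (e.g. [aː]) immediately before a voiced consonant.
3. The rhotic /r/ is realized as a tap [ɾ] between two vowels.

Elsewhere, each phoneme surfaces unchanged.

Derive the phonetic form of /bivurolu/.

/b/ (word-initial) is unaffected → [b].
/i/ meets the environment for rule 2 (before a voiced consonant) → [iː].
/v/ (between /i/ and /u/): no rule targets it → [v].
/u/ (between /v/ and /r/) occurs before a voiced consonant → [uː] by rule 2.
/r/ (between /u/ and /o/) occurs between two vowels → [ɾ] by rule 3.
/o/ — between /r/ and /l/, before a voiced consonant — surfaces as [oː] (rule 2).
/l/ (between /o/ and /u/) is unaffected → [l].
/u/ (word-final) fails the environment for rule 2, so it stays [u].

[biːvuːɾoːlu]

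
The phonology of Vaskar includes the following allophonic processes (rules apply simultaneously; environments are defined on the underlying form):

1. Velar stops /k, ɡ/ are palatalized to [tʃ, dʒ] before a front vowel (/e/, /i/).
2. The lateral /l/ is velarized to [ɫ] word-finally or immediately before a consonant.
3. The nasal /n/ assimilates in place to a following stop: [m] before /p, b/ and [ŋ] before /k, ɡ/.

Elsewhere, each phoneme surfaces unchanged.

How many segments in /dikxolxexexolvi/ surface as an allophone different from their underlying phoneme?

Segments that undergo a rule: /l/ → [ɫ] (rule 2); /l/ → [ɫ] (rule 2).
All other segments surface unchanged.

2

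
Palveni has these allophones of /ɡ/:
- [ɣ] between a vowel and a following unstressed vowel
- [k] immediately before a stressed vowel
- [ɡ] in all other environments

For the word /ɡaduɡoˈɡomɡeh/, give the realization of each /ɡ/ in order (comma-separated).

[ɡ], [ɣ], [k], [ɡ]

Occurrence 1 (position 1): no conditioning environment matches → elsewhere allophone [ɡ].
Occurrence 2 (position 5): between a vowel and a following unstressed vowel → [ɣ].
Occurrence 3 (position 7): immediately before a stressed vowel → [k].
Occurrence 4 (position 10): no conditioning environment matches → elsewhere allophone [ɡ].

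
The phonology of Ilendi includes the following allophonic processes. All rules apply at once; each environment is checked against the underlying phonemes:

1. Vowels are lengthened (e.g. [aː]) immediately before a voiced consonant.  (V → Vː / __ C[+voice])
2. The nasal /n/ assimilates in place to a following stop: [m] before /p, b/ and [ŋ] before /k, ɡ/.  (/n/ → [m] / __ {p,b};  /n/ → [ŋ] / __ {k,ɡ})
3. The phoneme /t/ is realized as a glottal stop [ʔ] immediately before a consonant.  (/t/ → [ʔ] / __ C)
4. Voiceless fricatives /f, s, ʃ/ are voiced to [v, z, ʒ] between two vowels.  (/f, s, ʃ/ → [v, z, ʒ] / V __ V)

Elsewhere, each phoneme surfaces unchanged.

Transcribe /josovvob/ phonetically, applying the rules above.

[jozoːvvoːb]

/j/ (word-initial): no rule targets it → [j].
/o/ (between /j/ and /s/) fails the environment for rule 1, so it stays [o].
/s/ (between /o/ and /o/) occurs between two vowels → [z] by rule 4.
/o/ — between /s/ and /v/, before a voiced consonant — surfaces as [oː] (rule 1).
/v/ (between /o/ and /v/) is unaffected → [v].
/v/ stays [v].
/o/ (between /v/ and /b/) occurs before a voiced consonant → [oː] by rule 1.
/b/ (word-final) is unaffected → [b].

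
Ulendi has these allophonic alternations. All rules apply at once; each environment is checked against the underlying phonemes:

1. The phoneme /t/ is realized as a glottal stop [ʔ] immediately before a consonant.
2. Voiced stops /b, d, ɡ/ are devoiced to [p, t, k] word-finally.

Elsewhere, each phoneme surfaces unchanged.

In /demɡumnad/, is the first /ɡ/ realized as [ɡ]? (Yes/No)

Yes

/ɡ/ (between /m/ and /u/) is in the target of rule 2 but the environment (word-finally) is not met → [ɡ].
The actual realization is [ɡ], which matches [ɡ].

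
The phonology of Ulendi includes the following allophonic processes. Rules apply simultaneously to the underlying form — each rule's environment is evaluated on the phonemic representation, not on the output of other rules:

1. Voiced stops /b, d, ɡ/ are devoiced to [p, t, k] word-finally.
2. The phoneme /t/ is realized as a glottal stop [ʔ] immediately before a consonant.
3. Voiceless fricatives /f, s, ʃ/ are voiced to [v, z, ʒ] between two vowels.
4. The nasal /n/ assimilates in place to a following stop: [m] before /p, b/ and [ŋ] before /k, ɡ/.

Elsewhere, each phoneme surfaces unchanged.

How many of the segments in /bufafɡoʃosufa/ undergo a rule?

Segments that undergo a rule: /f/ → [v] (rule 3); /ʃ/ → [ʒ] (rule 3); /s/ → [z] (rule 3); /f/ → [v] (rule 3).
All other segments surface unchanged.

4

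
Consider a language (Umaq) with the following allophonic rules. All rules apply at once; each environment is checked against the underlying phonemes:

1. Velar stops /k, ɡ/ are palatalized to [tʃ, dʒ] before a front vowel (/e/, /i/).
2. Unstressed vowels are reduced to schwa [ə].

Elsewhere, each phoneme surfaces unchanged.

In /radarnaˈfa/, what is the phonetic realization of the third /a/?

[ə]

/a/ (between /n/ and /f/) occurs in an unstressed syllable → [ə] by rule 2.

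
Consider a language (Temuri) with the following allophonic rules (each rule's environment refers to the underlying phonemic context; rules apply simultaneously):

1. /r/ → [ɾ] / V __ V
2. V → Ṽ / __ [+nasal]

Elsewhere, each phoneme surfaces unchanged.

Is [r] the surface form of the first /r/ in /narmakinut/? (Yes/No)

Yes

/r/ (between /a/ and /m/): rule 1 targets it, but not between two vowels → unchanged [r].
The actual realization is [r], which matches [r].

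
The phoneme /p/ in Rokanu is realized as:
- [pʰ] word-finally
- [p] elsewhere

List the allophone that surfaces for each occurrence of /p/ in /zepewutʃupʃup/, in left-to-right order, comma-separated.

Occurrence 1 (position 3): no conditioning environment matches → elsewhere allophone [p].
Occurrence 2 (position 10): no conditioning environment matches → elsewhere allophone [p].
Occurrence 3 (position 13): word-finally → [pʰ].

[p], [p], [pʰ]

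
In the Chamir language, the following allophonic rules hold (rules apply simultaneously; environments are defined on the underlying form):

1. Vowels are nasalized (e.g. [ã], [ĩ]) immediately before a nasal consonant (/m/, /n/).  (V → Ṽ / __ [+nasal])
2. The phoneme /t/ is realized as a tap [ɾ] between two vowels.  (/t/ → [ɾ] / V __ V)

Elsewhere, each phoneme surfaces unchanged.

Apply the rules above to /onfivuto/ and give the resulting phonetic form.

[õnfivuɾo]

/o/ (word-initial): before a nasal consonant, so rule 1 applies → [õ].
/n/ (between /o/ and /f/) is unaffected → [n].
/f/ stays [f].
/i/ (between /f/ and /v/) is in the target of rule 1 but the environment (before a nasal consonant) is not met → [i].
/v/ (between /i/ and /u/) is unaffected → [v].
/u/ — between /v/ and /t/; rule 1 does not apply here → [u].
/t/ — between /u/ and /o/, between two vowels — surfaces as [ɾ] (rule 2).
/o/ (word-final) fails the environment for rule 1, so it stays [o].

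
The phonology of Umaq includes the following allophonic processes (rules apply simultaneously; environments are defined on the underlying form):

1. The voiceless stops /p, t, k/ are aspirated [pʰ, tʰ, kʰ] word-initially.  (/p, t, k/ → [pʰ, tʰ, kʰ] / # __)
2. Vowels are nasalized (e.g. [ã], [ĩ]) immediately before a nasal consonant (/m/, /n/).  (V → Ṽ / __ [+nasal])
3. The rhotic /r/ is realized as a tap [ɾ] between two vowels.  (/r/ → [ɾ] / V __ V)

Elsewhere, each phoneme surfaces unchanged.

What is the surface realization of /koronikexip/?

/k/ — word-initial, word-initially — surfaces as [kʰ] (rule 1).
/o/ — between /k/ and /r/; rule 2 does not apply here → [o].
Rule 3 applies to /r/ (between /o/ and /o/: between two vowels) → [ɾ].
/o/ meets the environment for rule 2 (before a nasal consonant) → [õ].
/n/ stays [n].
/i/ — between /n/ and /k/; rule 2 does not apply here → [i].
/k/ (between /i/ and /e/) fails the environment for rule 1, so it stays [k].
/e/ (between /k/ and /x/) is in the target of rule 2 but the environment (before a nasal consonant) is not met → [e].
/x/ — not in any rule's target class → [x].
/i/ — between /x/ and /p/; rule 2 does not apply here → [i].
/p/ — word-final; rule 1 does not apply here → [p].

[kʰoɾõnikexip]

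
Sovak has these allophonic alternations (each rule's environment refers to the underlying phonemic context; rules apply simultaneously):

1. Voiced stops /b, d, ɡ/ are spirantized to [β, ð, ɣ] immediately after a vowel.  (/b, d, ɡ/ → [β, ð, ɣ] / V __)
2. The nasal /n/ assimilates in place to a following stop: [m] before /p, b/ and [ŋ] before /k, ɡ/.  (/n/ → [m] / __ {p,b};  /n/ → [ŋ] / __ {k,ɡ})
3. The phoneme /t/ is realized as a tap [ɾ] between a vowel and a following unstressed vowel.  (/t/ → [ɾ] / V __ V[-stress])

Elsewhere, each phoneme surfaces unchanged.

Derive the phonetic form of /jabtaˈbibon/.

[jaβtaˈβiβon]

/b/ (between /a/ and /t/) occurs immediately after a vowel → [β] by rule 1.
/t/ — between /b/ and /a/; rule 3 does not apply here → [t].
/b/ meets the environment for rule 1 (immediately after a vowel) → [β].
/b/ — between /i/ and /o/, immediately after a vowel — surfaces as [β] (rule 1).
/n/ (word-final) fails the environment for rule 2, so it stays [n].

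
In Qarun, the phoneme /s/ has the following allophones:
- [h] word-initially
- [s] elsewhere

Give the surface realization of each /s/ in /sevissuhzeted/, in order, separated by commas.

Occurrence 1 (position 1): word-initially → [h].
Occurrence 2 (position 5): no conditioning environment matches → elsewhere allophone [s].
Occurrence 3 (position 6): no conditioning environment matches → elsewhere allophone [s].

[h], [s], [s]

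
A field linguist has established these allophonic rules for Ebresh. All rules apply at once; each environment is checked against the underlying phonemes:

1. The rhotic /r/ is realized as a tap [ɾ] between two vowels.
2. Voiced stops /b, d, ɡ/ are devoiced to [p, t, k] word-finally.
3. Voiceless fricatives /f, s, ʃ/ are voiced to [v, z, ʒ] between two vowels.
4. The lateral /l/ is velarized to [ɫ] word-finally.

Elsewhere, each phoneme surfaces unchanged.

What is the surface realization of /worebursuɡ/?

/w/ stays [w].
/o/ — not in any rule's target class → [o].
/r/ (between /o/ and /e/): between two vowels, so rule 1 applies → [ɾ].
/e/ — not in any rule's target class → [e].
/b/ — between /e/ and /u/; rule 2 does not apply here → [b].
/u/ (between /b/ and /r/) is unaffected → [u].
/r/ (between /u/ and /s/) fails the environment for rule 1, so it stays [r].
/s/ (between /r/ and /u/): rule 3 targets it, but not between two vowels → unchanged [s].
/u/ (between /s/ and /ɡ/) is unaffected → [u].
Rule 2 applies to /ɡ/ (word-final: word-finally) → [k].

[woɾebursuk]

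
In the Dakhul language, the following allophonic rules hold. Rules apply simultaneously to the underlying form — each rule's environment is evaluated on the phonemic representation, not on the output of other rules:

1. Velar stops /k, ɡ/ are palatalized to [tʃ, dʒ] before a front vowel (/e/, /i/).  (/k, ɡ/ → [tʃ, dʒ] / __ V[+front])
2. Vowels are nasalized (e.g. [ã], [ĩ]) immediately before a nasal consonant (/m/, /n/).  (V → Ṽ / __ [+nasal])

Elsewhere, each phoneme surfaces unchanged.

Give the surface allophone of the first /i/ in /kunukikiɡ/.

/i/ — between /k/ and /k/; rule 2 does not apply here → [i].

[i]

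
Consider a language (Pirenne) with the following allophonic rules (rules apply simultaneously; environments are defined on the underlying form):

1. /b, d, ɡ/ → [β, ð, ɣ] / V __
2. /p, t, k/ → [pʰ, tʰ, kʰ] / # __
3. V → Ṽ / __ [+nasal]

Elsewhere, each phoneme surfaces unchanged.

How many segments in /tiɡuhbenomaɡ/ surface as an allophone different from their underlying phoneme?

Segments that undergo a rule: /t/ → [tʰ] (rule 2); /ɡ/ → [ɣ] (rule 1); /e/ → [ẽ] (rule 3); /o/ → [õ] (rule 3); /ɡ/ → [ɣ] (rule 1).
All other segments surface unchanged.

5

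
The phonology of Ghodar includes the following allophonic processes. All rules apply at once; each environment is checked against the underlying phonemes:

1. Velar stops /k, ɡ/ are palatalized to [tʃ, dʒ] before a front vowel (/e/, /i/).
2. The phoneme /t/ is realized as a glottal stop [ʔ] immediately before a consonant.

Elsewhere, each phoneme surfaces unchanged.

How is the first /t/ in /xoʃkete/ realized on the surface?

[t]

/t/ — between /e/ and /e/; rule 2 does not apply here → [t].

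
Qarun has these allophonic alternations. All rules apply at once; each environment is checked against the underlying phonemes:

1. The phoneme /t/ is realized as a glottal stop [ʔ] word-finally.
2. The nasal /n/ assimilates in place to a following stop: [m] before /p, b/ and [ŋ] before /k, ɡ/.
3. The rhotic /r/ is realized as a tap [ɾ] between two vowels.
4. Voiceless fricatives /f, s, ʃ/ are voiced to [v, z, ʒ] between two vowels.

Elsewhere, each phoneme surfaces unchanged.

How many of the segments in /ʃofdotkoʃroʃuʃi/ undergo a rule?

Segments that undergo a rule: /ʃ/ → [ʒ] (rule 4); /ʃ/ → [ʒ] (rule 4).
All other segments surface unchanged.

2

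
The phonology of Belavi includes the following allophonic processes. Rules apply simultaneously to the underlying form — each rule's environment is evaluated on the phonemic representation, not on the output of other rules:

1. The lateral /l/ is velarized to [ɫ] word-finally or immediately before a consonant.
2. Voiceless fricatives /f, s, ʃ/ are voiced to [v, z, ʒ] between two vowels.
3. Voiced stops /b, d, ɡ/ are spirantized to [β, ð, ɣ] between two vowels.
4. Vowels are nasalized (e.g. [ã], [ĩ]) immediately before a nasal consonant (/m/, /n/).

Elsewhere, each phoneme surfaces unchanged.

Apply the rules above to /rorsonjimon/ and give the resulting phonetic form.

/r/ (word-initial) is unaffected → [r].
/o/ (between /r/ and /r/): rule 4 targets it, but not before a nasal consonant → unchanged [o].
/r/ (between /o/ and /s/): no rule targets it → [r].
/s/ (between /r/ and /o/): rule 2 targets it, but not between two vowels → unchanged [s].
/o/ (between /s/ and /n/) occurs before a nasal consonant → [õ] by rule 4.
/n/ stays [n].
/j/ (between /n/ and /i/) is unaffected → [j].
/i/ (between /j/ and /m/): before a nasal consonant, so rule 4 applies → [ĩ].
/m/ (between /i/ and /o/) is unaffected → [m].
/o/ — between /m/ and /n/, before a nasal consonant — surfaces as [õ] (rule 4).
/n/ — not in any rule's target class → [n].

[rorsõnjĩmõn]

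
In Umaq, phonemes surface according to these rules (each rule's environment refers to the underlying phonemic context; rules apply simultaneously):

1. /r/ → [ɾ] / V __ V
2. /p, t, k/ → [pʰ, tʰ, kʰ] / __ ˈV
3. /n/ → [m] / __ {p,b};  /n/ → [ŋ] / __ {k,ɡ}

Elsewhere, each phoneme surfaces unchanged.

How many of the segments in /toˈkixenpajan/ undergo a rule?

Segments that undergo a rule: /k/ → [kʰ] (rule 2); /n/ → [m] (rule 3).
All other segments surface unchanged.

2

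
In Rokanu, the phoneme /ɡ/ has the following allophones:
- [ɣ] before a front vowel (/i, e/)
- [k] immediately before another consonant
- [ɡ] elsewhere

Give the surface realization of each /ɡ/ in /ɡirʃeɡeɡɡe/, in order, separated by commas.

[ɣ], [ɣ], [k], [ɣ]

Occurrence 1 (position 1): before a front vowel (/i, e/) → [ɣ].
Occurrence 2 (position 6): before a front vowel (/i, e/) → [ɣ].
Occurrence 3 (position 8): immediately before another consonant → [k].
Occurrence 4 (position 9): before a front vowel (/i, e/) → [ɣ].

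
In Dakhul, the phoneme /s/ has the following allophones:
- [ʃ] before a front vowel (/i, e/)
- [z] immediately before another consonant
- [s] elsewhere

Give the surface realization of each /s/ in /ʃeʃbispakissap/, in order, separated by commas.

Occurrence 1 (position 6): immediately before another consonant → [z].
Occurrence 2 (position 11): immediately before another consonant → [z].
Occurrence 3 (position 12): no conditioning environment matches → elsewhere allophone [s].

[z], [z], [s]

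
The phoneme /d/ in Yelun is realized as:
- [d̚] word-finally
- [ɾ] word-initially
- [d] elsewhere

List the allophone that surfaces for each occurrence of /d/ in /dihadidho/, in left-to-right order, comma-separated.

Occurrence 1 (position 1): word-initially → [ɾ].
Occurrence 2 (position 5): no conditioning environment matches → elsewhere allophone [d].
Occurrence 3 (position 7): no conditioning environment matches → elsewhere allophone [d].

[ɾ], [d], [d]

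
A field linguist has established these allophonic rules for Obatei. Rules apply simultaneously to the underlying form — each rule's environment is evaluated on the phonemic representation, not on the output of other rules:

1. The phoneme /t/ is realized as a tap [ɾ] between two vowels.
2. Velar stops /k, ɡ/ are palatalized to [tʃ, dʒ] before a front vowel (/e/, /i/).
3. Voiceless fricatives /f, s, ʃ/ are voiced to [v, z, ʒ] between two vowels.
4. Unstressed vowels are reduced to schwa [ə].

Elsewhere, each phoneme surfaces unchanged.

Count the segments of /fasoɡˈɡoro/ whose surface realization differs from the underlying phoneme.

Segments that undergo a rule: /a/ → [ə] (rule 4); /s/ → [z] (rule 3); /o/ → [ə] (rule 4); /o/ → [ə] (rule 4).
All other segments surface unchanged.

4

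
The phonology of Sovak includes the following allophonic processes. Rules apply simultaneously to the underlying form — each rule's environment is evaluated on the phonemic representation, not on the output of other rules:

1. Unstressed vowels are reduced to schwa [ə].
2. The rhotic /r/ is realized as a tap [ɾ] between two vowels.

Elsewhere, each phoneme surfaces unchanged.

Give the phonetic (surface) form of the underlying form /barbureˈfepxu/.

/a/ (between /b/ and /r/) occurs in an unstressed syllable → [ə] by rule 1.
/r/ (between /a/ and /b/): rule 2 targets it, but not between two vowels → unchanged [r].
/u/ meets the environment for rule 1 (in an unstressed syllable) → [ə].
/r/ (between /u/ and /e/) occurs between two vowels → [ɾ] by rule 2.
/e/ — between /r/ and /f/, in an unstressed syllable — surfaces as [ə] (rule 1).
/e/ — between /f/ and /p/; rule 1 does not apply here → [e].
/u/ — word-final, in an unstressed syllable — surfaces as [ə] (rule 1).

[bərbəɾəˈfepxə]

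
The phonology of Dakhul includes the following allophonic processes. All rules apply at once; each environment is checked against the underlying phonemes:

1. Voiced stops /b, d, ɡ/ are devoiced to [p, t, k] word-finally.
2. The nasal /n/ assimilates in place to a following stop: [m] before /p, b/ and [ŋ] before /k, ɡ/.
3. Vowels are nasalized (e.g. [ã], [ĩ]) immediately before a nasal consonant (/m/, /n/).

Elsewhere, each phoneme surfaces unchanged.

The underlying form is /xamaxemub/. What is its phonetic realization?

[xãmaxẽmup]

/x/ — not in any rule's target class → [x].
/a/ — between /x/ and /m/, before a nasal consonant — surfaces as [ã] (rule 3).
/m/ — not in any rule's target class → [m].
/a/ (between /m/ and /x/) is in the target of rule 3 but the environment (before a nasal consonant) is not met → [a].
/x/ stays [x].
/e/ meets the environment for rule 3 (before a nasal consonant) → [ẽ].
/m/ (between /e/ and /u/) is unaffected → [m].
/u/ (between /m/ and /b/): rule 3 targets it, but not before a nasal consonant → unchanged [u].
/b/ (word-final): word-finally, so rule 1 applies → [p].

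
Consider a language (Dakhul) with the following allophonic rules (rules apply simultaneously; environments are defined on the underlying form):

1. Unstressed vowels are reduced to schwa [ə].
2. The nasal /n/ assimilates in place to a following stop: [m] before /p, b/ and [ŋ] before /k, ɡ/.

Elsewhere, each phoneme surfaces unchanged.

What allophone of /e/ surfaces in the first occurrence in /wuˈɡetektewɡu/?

/e/ (between /ɡ/ and /t/) fails the environment for rule 1, so it stays [e].

[e]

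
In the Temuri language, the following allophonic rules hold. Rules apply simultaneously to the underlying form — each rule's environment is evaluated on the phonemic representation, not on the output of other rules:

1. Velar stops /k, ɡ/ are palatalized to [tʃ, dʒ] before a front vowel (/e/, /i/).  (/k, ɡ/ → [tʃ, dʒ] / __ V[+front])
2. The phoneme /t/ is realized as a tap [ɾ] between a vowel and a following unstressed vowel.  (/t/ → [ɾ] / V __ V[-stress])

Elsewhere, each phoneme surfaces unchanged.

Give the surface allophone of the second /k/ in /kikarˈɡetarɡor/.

[k]

/k/ — between /i/ and /a/; rule 1 does not apply here → [k].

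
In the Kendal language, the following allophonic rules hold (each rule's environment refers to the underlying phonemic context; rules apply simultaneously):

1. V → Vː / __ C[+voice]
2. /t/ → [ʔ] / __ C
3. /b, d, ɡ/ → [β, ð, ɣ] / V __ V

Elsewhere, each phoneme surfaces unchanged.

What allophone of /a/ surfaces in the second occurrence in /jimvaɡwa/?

/a/ (word-final) is in the target of rule 1 but the environment (before a voiced consonant) is not met → [a].

[a]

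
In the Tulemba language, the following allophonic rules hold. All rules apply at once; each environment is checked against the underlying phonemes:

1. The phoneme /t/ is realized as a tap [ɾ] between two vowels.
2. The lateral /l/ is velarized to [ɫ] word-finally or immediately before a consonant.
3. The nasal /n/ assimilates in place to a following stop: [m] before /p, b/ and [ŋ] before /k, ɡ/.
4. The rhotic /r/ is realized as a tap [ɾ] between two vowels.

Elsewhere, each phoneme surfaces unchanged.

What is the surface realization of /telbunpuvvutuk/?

[teɫbumpuvvuɾuk]

/t/ (word-initial) is in the target of rule 1 but the environment (between two vowels) is not met → [t].
/e/ stays [e].
/l/ (between /e/ and /b/): word-finally or immediately before a consonant, so rule 2 applies → [ɫ].
/b/ (between /l/ and /u/): no rule targets it → [b].
/u/ stays [u].
/n/ (between /u/ and /p/): before a labial or velar stop, so rule 3 applies → [m].
/p/ (between /n/ and /u/): no rule targets it → [p].
/u/ stays [u].
/v/ — not in any rule's target class → [v].
/v/ stays [v].
/u/ stays [u].
Rule 1 applies to /t/ (between /u/ and /u/: between two vowels) → [ɾ].
/u/ — not in any rule's target class → [u].
/k/ (word-final) is unaffected → [k].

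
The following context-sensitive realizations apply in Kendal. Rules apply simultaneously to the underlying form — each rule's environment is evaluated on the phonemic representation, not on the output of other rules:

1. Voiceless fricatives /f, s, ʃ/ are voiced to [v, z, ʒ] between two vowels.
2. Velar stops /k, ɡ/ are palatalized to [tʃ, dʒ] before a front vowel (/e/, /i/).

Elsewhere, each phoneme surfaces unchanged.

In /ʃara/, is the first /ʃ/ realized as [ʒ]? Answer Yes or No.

No

/ʃ/ (word-initial): rule 1 targets it, but not between two vowels → unchanged [ʃ].
The actual realization is [ʃ], not [ʒ].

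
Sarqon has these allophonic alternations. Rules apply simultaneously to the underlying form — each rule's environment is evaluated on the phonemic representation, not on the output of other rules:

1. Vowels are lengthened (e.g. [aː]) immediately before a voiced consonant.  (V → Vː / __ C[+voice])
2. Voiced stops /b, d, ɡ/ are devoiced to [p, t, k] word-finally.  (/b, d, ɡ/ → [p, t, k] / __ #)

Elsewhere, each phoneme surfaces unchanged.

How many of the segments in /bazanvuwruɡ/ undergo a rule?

Segments that undergo a rule: /a/ → [aː] (rule 1); /a/ → [aː] (rule 1); /u/ → [uː] (rule 1); /u/ → [uː] (rule 1); /ɡ/ → [k] (rule 2).
All other segments surface unchanged.

5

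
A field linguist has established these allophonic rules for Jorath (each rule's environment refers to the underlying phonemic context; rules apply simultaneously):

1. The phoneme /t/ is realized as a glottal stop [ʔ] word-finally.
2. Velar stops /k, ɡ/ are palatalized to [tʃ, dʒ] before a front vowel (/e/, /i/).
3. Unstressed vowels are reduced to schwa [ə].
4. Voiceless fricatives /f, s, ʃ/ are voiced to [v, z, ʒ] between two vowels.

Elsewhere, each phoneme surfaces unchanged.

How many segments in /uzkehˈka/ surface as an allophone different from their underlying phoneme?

Segments that undergo a rule: /u/ → [ə] (rule 3); /k/ → [tʃ] (rule 2); /e/ → [ə] (rule 3).
All other segments surface unchanged.

3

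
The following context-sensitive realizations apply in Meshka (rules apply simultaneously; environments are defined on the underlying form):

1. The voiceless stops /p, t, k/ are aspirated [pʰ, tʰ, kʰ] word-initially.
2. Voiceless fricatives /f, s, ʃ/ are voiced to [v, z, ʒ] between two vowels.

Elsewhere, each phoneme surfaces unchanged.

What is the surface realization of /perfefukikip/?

[pʰerfevukikip]

/p/ meets the environment for rule 1 (word-initially) → [pʰ].
/e/ stays [e].
/r/ (between /e/ and /f/) is unaffected → [r].
/f/ — between /r/ and /e/; rule 2 does not apply here → [f].
/e/ (between /f/ and /f/): no rule targets it → [e].
/f/ — between /e/ and /u/, between two vowels — surfaces as [v] (rule 2).
/u/ (between /f/ and /k/): no rule targets it → [u].
/k/ (between /u/ and /i/) is in the target of rule 1 but the environment (word-initially) is not met → [k].
/i/ — not in any rule's target class → [i].
/k/ (between /i/ and /i/) is in the target of rule 1 but the environment (word-initially) is not met → [k].
/i/ (between /k/ and /p/) is unaffected → [i].
/p/ (word-final) is in the target of rule 1 but the environment (word-initially) is not met → [p].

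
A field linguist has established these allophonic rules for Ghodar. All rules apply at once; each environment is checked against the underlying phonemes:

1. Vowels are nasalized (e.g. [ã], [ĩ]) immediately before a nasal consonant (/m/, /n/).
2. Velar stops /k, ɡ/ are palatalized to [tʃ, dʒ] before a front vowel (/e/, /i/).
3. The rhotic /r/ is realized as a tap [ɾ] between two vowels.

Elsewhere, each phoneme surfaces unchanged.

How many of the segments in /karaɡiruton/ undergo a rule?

Segments that undergo a rule: /r/ → [ɾ] (rule 3); /ɡ/ → [dʒ] (rule 2); /r/ → [ɾ] (rule 3); /o/ → [õ] (rule 1).
All other segments surface unchanged.

4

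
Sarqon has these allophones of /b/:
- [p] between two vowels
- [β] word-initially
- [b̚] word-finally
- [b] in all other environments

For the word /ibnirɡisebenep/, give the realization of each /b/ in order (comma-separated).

Occurrence 1 (position 2): no conditioning environment matches → elsewhere allophone [b].
Occurrence 2 (position 10): between two vowels → [p].

[b], [p]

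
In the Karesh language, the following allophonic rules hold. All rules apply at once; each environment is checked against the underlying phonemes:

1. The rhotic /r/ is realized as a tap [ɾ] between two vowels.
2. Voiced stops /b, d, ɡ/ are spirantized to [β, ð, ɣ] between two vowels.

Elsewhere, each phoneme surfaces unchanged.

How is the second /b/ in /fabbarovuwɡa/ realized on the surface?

/b/ — between /b/ and /a/; rule 2 does not apply here → [b].

[b]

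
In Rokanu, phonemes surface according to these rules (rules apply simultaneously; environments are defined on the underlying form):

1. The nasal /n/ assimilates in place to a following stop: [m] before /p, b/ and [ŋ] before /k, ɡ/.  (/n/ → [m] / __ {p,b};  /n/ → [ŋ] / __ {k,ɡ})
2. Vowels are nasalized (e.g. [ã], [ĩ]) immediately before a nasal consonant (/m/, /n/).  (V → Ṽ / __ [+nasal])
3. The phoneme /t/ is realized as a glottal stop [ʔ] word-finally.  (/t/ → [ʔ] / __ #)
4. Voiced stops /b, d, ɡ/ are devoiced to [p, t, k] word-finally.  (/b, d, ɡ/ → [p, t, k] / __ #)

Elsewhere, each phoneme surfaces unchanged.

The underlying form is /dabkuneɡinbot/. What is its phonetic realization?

[dabkũneɡĩmboʔ]

/d/ (word-initial) is in the target of rule 4 but the environment (word-finally) is not met → [d].
/a/ — between /d/ and /b/; rule 2 does not apply here → [a].
/b/ (between /a/ and /k/) is in the target of rule 4 but the environment (word-finally) is not met → [b].
/k/ (between /b/ and /u/): no rule targets it → [k].
Rule 2 applies to /u/ (between /k/ and /n/: before a nasal consonant) → [ũ].
/n/ (between /u/ and /e/) fails the environment for rule 1, so it stays [n].
/e/ (between /n/ and /ɡ/) is in the target of rule 2 but the environment (before a nasal consonant) is not met → [e].
/ɡ/ (between /e/ and /i/) fails the environment for rule 4, so it stays [ɡ].
Rule 2 applies to /i/ (between /ɡ/ and /n/: before a nasal consonant) → [ĩ].
/n/ (between /i/ and /b/) occurs before a labial or velar stop → [m] by rule 1.
/b/ (between /n/ and /o/) is in the target of rule 4 but the environment (word-finally) is not met → [b].
/o/ (between /b/ and /t/) is in the target of rule 2 but the environment (before a nasal consonant) is not met → [o].
/t/ (word-final) occurs word-finally → [ʔ] by rule 3.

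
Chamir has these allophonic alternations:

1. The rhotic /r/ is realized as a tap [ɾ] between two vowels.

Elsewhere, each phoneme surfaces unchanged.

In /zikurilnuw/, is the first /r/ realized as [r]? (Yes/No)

No

/r/ meets the environment for rule 1 (between two vowels) → [ɾ].
The actual realization is [ɾ], not [r].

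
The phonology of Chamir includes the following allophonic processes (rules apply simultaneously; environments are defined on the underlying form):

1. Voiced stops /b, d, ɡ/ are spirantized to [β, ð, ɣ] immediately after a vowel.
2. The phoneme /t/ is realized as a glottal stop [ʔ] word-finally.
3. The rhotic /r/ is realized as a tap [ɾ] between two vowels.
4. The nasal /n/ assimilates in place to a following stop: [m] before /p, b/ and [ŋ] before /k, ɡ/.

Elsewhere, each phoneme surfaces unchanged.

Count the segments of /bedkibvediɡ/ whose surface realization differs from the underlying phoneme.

Segments that undergo a rule: /d/ → [ð] (rule 1); /b/ → [β] (rule 1); /d/ → [ð] (rule 1); /ɡ/ → [ɣ] (rule 1).
All other segments surface unchanged.

4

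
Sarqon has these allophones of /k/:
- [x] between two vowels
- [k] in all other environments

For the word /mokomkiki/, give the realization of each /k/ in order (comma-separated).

[x], [k], [x]

Occurrence 1 (position 3): between two vowels → [x].
Occurrence 2 (position 6): no conditioning environment matches → elsewhere allophone [k].
Occurrence 3 (position 8): between two vowels → [x].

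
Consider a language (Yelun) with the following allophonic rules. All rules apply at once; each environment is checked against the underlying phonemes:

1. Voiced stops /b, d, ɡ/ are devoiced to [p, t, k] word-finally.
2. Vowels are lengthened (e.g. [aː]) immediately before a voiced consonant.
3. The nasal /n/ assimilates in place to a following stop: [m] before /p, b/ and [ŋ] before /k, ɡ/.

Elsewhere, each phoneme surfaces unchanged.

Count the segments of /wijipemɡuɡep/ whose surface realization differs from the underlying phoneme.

3

Segments that undergo a rule: /i/ → [iː] (rule 2); /e/ → [eː] (rule 2); /u/ → [uː] (rule 2).
All other segments surface unchanged.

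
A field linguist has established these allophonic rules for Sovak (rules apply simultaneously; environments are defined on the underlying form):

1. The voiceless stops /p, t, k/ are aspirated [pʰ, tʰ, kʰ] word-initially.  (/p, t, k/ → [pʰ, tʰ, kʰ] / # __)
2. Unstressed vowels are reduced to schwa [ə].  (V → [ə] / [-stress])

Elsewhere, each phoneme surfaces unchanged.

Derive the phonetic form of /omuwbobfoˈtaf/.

[əməwbəbfəˈtaf]

/o/ (word-initial) occurs in an unstressed syllable → [ə] by rule 2.
/m/ (between /o/ and /u/) is unaffected → [m].
/u/ (between /m/ and /w/) occurs in an unstressed syllable → [ə] by rule 2.
/w/ stays [w].
/b/ — not in any rule's target class → [b].
/o/ — between /b/ and /b/, in an unstressed syllable — surfaces as [ə] (rule 2).
/b/ — not in any rule's target class → [b].
/f/ — not in any rule's target class → [f].
Rule 2 applies to /o/ (between /f/ and /t/: in an unstressed syllable) → [ə].
/t/ (between /o/ and /a/): rule 1 targets it, but not word-initially → unchanged [t].
/a/ (between /t/ and /f/) is in the target of rule 2 but the environment (in an unstressed syllable) is not met → [a].
/f/ stays [f].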